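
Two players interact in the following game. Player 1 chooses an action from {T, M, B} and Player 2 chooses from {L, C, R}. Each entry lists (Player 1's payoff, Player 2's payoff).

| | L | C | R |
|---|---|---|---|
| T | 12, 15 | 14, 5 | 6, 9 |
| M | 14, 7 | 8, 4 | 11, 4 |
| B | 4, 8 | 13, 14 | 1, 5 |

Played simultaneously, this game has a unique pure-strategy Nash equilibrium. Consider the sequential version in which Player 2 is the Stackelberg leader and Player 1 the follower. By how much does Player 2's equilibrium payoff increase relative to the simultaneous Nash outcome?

Player 1 best-responds to each possible Player 2 move:
- L: BR = M, leader payoff 7.
- C: BR = T, leader payoff 5.
- R: BR = M, leader payoff 4.
Maximizing over 7, 5, 4, Player 2 chooses L. Subgame-perfect outcome: (M, L) with payoffs (14, 7).
Under simultaneous play:
Player 1's best replies: L→M; C→T; R→M.
Player 2's best replies: T→L; M→L; B→C.
The unique mutual best reply is (M, L), giving (14, 7).
Player 2's commitment gain: 7 − 7 = 0.

0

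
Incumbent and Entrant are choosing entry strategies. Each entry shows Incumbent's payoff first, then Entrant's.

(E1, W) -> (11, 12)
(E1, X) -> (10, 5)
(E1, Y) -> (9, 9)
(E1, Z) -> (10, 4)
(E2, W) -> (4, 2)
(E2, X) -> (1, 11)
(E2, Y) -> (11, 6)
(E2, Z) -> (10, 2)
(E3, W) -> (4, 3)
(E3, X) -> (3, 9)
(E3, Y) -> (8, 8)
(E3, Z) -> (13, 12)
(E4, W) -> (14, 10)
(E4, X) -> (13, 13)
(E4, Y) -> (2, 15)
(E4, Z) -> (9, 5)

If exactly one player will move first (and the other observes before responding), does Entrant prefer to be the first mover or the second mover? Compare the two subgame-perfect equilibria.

If Incumbent leads: Entrant's best replies are E1→W, E2→X, E3→Z, E4→Y; Incumbent's induced payoffs 11, 1, 13, 2; outcome (E3, Z), payoffs (13, 12).
If Entrant leads: Incumbent's best replies are W→E4, X→E4, Y→E2, Z→E3; Entrant's induced payoffs 10, 13, 6, 12; outcome (E4, X), payoffs (13, 13).
Entrant gets 13 moving first and 12 moving second, so Entrant prefers to move first.

first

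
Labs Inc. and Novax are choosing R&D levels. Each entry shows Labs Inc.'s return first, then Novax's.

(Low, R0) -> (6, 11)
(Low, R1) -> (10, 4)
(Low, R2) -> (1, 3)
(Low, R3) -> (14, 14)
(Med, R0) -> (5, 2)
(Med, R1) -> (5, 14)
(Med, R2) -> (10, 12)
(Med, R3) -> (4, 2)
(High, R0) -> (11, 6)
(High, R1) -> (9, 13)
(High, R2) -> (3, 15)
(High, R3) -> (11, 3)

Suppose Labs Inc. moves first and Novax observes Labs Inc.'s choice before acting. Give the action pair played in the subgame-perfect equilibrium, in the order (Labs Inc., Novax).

Backward induction with Labs Inc. moving first.
- Low: BR = R3, leader payoff 14.
- Med: BR = R1, leader payoff 5.
- High: BR = R2, leader payoff 3.
Among 14, 5, 3, the best is 14 at Low. Subgame-perfect outcome: (Low, R3) with payoffs (14, 14).

(Low, R3)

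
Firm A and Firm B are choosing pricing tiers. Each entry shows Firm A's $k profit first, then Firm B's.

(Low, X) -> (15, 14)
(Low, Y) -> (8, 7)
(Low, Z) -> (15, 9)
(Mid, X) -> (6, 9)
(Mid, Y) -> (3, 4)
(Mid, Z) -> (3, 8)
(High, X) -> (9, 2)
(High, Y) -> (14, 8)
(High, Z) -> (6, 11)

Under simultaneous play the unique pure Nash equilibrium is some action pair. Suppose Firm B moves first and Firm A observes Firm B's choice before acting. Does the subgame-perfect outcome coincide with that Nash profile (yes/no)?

yes

Backward induction with Firm B moving first.
- X → Firm A plays Low (best of 15, 6, 9); Firm B gets 14.
- Y → Firm A plays High (best of 8, 3, 14); Firm B gets 8.
- Z → Firm A plays Low (best of 15, 3, 6); Firm B gets 9.
Maximizing over 14, 8, 9, Firm B chooses X. Subgame-perfect outcome: (Low, X) with payoffs (15, 14).
Under simultaneous play:
Firm A's best replies: X→Low; Y→High; Z→Low.
Firm B's best replies: Low→X; Mid→X; High→Z.
Only (Low, X) has each player best-responding; Nash payoffs (15, 14).
Sequential outcome (Low, X) coincides with the Nash profile (Low, X).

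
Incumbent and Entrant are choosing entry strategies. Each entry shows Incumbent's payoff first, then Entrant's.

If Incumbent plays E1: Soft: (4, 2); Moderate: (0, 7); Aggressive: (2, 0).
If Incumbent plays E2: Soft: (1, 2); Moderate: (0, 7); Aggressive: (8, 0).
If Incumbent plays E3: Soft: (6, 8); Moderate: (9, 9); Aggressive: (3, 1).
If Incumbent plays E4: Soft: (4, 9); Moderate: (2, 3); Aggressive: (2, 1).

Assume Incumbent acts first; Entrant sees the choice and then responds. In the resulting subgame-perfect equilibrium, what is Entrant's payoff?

Solve by backward induction (Incumbent leads).
- E1: BR = Moderate, leader payoff 0.
- E2: BR = Moderate, leader payoff 0.
- E3: BR = Moderate, leader payoff 9.
- E4: BR = Soft, leader payoff 4.
Among 0, 0, 9, 4, the best is 9 at E3. Subgame-perfect outcome: (E3, Moderate) with payoffs (9, 9).

9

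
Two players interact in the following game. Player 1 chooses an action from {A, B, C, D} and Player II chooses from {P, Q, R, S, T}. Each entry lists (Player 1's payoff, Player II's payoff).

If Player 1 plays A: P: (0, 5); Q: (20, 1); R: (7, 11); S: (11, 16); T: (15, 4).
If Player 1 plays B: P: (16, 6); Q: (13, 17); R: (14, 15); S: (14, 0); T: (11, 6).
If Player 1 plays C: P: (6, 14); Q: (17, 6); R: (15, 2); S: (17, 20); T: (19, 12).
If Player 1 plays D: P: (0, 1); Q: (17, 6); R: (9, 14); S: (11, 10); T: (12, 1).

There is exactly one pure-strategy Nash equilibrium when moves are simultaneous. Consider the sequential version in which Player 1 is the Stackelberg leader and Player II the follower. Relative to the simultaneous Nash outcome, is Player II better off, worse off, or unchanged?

unchanged

Work backward from Player II's decision.
- A → Player II plays S (best of 5, 1, 11, 16, 4); Player 1 gets 11.
- B → Player II plays Q (best of 6, 17, 15, 0, 6); Player 1 gets 13.
- C → Player II plays S (best of 14, 6, 2, 20, 12); Player 1 gets 17.
- D → Player II plays R (best of 1, 6, 14, 10, 1); Player 1 gets 9.
Among 11, 13, 17, 9, the best is 17 at C. Subgame-perfect outcome: (C, S) with payoffs (17, 20).
For the simultaneous game, intersect best replies.
Player 1's best replies: P→B; Q→A; R→C; S→C; T→C.
Player II's best replies: A→S; B→Q; C→S; D→R.
The unique mutual best reply is (C, S), giving (17, 20).
Player II earns 20 sequentially versus 20 at the Nash outcome: unchanged.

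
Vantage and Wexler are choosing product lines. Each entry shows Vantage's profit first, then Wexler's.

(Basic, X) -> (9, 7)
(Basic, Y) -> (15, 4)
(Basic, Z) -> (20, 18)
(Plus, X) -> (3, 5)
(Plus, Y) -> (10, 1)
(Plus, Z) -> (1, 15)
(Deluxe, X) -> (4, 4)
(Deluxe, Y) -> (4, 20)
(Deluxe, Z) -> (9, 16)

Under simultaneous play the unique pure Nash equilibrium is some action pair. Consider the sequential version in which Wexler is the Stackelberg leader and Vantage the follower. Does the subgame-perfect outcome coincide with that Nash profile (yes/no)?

yes

Solve by backward induction (Wexler leads).
- X: Vantage compares 9, 3, 4 and picks Basic; Wexler would get 7.
- Y: Vantage compares 15, 10, 4 and picks Basic; Wexler would get 4.
- Z: Vantage compares 20, 1, 9 and picks Basic; Wexler would get 18.
Among 7, 4, 18, the best is 18 at Z. Subgame-perfect outcome: (Basic, Z) with payoffs (20, 18).
For the simultaneous game, intersect best replies.
Vantage's best replies: X→Basic; Y→Basic; Z→Basic.
Wexler's best replies: Basic→Z; Plus→Z; Deluxe→Y.
The unique mutual best reply is (Basic, Z), giving (20, 18).
Sequential outcome (Basic, Z) coincides with the Nash profile (Basic, Z).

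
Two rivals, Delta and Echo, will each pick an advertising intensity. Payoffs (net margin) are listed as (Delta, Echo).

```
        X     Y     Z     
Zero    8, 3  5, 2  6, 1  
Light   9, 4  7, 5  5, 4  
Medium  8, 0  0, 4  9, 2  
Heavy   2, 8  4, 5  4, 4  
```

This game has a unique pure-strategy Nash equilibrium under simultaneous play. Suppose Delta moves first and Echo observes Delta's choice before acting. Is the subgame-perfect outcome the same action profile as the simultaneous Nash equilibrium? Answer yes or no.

no

Solve by backward induction (Delta leads).
- Zero: Echo compares 3, 2, 1 and picks X; Delta would get 8.
- Light: Echo compares 4, 5, 4 and picks Y; Delta would get 7.
- Medium: Echo compares 0, 4, 2 and picks Y; Delta would get 0.
- Heavy: Echo compares 8, 5, 4 and picks X; Delta would get 2.
Delta's induced payoffs are 8, 7, 0, 2, so Delta commits to Zero. Subgame-perfect outcome: (Zero, X) with payoffs (8, 3).
Now find the simultaneous Nash equilibrium.
Delta's best replies: X→Light; Y→Light; Z→Medium.
Echo's best replies: Zero→X; Light→Y; Medium→Y; Heavy→X.
Only (Light, Y) has each player best-responding; Nash payoffs (7, 5).
Sequential outcome (Zero, X) differs from the Nash profile (Light, Y).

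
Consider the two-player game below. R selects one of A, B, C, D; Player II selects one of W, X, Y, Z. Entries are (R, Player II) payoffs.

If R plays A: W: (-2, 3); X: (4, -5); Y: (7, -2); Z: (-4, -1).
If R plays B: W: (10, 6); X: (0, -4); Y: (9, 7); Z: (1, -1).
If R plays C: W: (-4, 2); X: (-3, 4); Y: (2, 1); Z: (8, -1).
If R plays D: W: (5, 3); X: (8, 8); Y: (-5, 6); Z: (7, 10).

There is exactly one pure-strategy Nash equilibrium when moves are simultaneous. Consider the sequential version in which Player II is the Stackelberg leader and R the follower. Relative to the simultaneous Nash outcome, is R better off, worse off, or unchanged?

Work backward from R's decision.
- W: BR = B, leader payoff 6.
- X: BR = D, leader payoff 8.
- Y: BR = B, leader payoff 7.
- Z: BR = C, leader payoff -1.
Among 6, 8, 7, -1, the best is 8 at X. Subgame-perfect outcome: (D, X) with payoffs (8, 8).
Under simultaneous play:
R's best replies: W→B; X→D; Y→B; Z→C.
Player II's best replies: A→W; B→Y; C→X; D→Z.
Only (B, Y) has each player best-responding; Nash payoffs (9, 7).
R earns 8 sequentially versus 9 at the Nash outcome: worse off.

worse off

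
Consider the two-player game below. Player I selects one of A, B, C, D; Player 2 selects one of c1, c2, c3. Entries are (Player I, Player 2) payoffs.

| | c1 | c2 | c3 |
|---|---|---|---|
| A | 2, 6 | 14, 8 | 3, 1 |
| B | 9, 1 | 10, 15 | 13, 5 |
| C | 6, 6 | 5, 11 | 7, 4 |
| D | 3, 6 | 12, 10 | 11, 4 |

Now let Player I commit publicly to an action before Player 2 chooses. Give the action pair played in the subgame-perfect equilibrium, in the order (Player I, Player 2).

Player 2 best-responds to each possible Player I move:
- A: Player 2 compares 6, 8, 1 and picks c2; Player I would get 14.
- B: Player 2 compares 1, 15, 5 and picks c2; Player I would get 10.
- C: Player 2 compares 6, 11, 4 and picks c2; Player I would get 5.
- D: Player 2 compares 6, 10, 4 and picks c2; Player I would get 12.
Maximizing over 14, 10, 5, 12, Player I chooses A. Subgame-perfect outcome: (A, c2) with payoffs (14, 8).

(A, c2)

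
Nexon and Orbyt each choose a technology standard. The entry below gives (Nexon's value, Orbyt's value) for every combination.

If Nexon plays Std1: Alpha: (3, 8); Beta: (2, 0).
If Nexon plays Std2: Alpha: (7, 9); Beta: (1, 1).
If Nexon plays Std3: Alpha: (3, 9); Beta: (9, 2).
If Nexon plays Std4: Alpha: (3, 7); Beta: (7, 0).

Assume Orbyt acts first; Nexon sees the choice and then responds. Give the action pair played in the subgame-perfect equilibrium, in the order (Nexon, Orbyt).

Work backward from Nexon's decision.
- Alpha: BR = Std2, leader payoff 9.
- Beta: BR = Std3, leader payoff 2.
Orbyt's induced payoffs are 9, 2, so Orbyt commits to Alpha. Subgame-perfect outcome: (Std2, Alpha) with payoffs (7, 9).

(Std2, Alpha)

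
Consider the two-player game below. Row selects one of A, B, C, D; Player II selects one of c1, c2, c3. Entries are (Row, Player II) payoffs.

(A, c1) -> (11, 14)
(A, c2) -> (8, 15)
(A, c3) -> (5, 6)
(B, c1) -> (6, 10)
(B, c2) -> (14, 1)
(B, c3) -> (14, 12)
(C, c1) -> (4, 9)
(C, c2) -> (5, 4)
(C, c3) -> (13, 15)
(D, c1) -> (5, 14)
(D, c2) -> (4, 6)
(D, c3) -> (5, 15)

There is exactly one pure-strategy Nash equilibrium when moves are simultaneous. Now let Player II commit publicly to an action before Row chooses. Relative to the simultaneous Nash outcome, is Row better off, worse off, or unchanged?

worse off

Backward induction with Player II moving first.
- c1 → Row plays A (best of 11, 6, 4, 5); Player II gets 14.
- c2 → Row plays B (best of 8, 14, 5, 4); Player II gets 1.
- c3 → Row plays B (best of 5, 14, 13, 5); Player II gets 12.
Among 14, 1, 12, the best is 14 at c1. Subgame-perfect outcome: (A, c1) with payoffs (11, 14).
For the simultaneous game, intersect best replies.
Row's best replies: c1→A; c2→B; c3→B.
Player II's best replies: A→c2; B→c3; C→c3; D→c3.
Only (B, c3) has each player best-responding; Nash payoffs (14, 12).
Row earns 11 sequentially versus 14 at the Nash outcome: worse off.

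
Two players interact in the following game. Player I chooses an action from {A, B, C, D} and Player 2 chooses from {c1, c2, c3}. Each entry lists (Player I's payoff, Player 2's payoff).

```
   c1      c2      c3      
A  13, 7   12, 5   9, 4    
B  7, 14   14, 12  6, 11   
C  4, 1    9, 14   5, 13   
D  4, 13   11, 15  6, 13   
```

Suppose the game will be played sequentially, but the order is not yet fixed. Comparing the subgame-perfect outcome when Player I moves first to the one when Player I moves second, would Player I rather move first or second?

If Player I leads: Player 2's best replies are A→c1, B→c1, C→c2, D→c2; Player I's induced payoffs 13, 7, 9, 11; outcome (A, c1), payoffs (13, 7).
If Player 2 leads: Player I's best replies are c1→A, c2→B, c3→A; Player 2's induced payoffs 7, 12, 4; outcome (B, c2), payoffs (14, 12).
Player I gets 13 moving first and 14 moving second, so Player I prefers to move second.

second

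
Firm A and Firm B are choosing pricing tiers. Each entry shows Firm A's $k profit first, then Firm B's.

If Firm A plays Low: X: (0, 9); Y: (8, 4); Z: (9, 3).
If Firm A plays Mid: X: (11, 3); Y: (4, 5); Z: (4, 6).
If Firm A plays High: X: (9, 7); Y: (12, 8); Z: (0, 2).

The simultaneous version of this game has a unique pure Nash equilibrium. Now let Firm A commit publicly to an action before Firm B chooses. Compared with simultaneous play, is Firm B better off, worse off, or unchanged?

unchanged

Backward induction with Firm A moving first.
- Low: BR = X, leader payoff 0.
- Mid: BR = Z, leader payoff 4.
- High: BR = Y, leader payoff 12.
Maximizing over 0, 4, 12, Firm A chooses High. Subgame-perfect outcome: (High, Y) with payoffs (12, 8).
Now find the simultaneous Nash equilibrium.
Firm A's best replies: X→Mid; Y→High; Z→Low.
Firm B's best replies: Low→X; Mid→Z; High→Y.
Only (High, Y) has each player best-responding; Nash payoffs (12, 8).
Firm B earns 8 sequentially versus 8 at the Nash outcome: unchanged.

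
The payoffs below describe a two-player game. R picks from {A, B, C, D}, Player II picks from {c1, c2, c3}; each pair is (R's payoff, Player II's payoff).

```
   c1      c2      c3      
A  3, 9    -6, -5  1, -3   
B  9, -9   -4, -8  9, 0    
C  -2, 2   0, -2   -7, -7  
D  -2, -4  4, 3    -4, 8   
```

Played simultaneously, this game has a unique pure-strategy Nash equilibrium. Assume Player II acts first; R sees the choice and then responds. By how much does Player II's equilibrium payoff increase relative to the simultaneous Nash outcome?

3

R best-responds to each possible Player II move:
- c1: R compares 3, 9, -2, -2 and picks B; Player II would get -9.
- c2: R compares -6, -4, 0, 4 and picks D; Player II would get 3.
- c3: R compares 1, 9, -7, -4 and picks B; Player II would get 0.
Maximizing over -9, 3, 0, Player II chooses c2. Subgame-perfect outcome: (D, c2) with payoffs (4, 3).
Now find the simultaneous Nash equilibrium.
R's best replies: c1→B; c2→D; c3→B.
Player II's best replies: A→c1; B→c3; C→c1; D→c3.
The unique mutual best reply is (B, c3), giving (9, 0).
Player II's commitment gain: 3 − 0 = 3.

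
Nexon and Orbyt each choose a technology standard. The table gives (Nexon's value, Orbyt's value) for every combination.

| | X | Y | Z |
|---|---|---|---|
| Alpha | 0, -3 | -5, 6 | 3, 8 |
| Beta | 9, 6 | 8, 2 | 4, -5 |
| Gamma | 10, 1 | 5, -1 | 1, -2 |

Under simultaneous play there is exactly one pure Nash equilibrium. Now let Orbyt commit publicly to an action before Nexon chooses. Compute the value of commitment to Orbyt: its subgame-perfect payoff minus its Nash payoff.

1

Nexon best-responds to each possible Orbyt move:
- X → Nexon plays Gamma (best of 0, 9, 10); Orbyt gets 1.
- Y → Nexon plays Beta (best of -5, 8, 5); Orbyt gets 2.
- Z → Nexon plays Beta (best of 3, 4, 1); Orbyt gets -5.
Orbyt's induced payoffs are 1, 2, -5, so Orbyt commits to Y. Subgame-perfect outcome: (Beta, Y) with payoffs (8, 2).
Now find the simultaneous Nash equilibrium.
Nexon's best replies: X→Gamma; Y→Beta; Z→Beta.
Orbyt's best replies: Alpha→Z; Beta→X; Gamma→X.
Only (Gamma, X) has each player best-responding; Nash payoffs (10, 1).
Orbyt's commitment gain: 2 − 1 = 1.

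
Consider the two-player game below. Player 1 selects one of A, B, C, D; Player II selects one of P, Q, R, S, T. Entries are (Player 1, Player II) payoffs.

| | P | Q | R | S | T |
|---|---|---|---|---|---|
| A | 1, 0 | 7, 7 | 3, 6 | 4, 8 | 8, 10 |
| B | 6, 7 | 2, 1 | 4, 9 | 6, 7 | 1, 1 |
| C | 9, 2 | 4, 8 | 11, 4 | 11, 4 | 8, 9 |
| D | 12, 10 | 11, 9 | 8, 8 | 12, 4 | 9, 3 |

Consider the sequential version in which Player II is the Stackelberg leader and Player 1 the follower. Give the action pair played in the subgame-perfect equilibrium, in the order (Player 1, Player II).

(D, P)

Solve by backward induction (Player II leads).
- P → Player 1 plays D (best of 1, 6, 9, 12); Player II gets 10.
- Q → Player 1 plays D (best of 7, 2, 4, 11); Player II gets 9.
- R → Player 1 plays C (best of 3, 4, 11, 8); Player II gets 4.
- S → Player 1 plays D (best of 4, 6, 11, 12); Player II gets 4.
- T → Player 1 plays D (best of 8, 1, 8, 9); Player II gets 3.
Maximizing over 10, 9, 4, 4, 3, Player II chooses P. Subgame-perfect outcome: (D, P) with payoffs (12, 10).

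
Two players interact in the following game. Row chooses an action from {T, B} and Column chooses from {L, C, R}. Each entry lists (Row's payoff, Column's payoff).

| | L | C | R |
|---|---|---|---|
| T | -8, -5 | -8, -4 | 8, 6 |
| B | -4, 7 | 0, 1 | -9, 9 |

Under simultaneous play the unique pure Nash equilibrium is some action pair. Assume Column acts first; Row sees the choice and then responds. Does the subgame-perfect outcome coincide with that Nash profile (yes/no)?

no

Backward induction with Column moving first.
- L → Row plays B (best of -8, -4); Column gets 7.
- C → Row plays B (best of -8, 0); Column gets 1.
- R → Row plays T (best of 8, -9); Column gets 6.
Maximizing over 7, 1, 6, Column chooses L. Subgame-perfect outcome: (B, L) with payoffs (-4, 7).
Now find the simultaneous Nash equilibrium.
Row's best replies: L→B; C→B; R→T.
Column's best replies: T→R; B→R.
The unique mutual best reply is (T, R), giving (8, 6).
Sequential outcome (B, L) differs from the Nash profile (T, R).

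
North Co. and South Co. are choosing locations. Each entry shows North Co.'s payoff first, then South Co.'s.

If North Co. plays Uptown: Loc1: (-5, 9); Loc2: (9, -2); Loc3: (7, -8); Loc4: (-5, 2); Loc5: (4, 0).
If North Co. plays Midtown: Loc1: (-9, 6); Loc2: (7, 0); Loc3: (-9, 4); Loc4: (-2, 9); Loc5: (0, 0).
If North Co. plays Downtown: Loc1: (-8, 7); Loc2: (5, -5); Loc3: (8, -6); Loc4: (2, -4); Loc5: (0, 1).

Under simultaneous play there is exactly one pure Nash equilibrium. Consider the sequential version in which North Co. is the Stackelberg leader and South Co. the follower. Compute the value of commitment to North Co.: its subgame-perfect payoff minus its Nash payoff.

Backward induction with North Co. moving first.
- Uptown: South Co. compares 9, -2, -8, 2, 0 and picks Loc1; North Co. would get -5.
- Midtown: South Co. compares 6, 0, 4, 9, 0 and picks Loc4; North Co. would get -2.
- Downtown: South Co. compares 7, -5, -6, -4, 1 and picks Loc1; North Co. would get -8.
North Co.'s induced payoffs are -5, -2, -8, so North Co. commits to Midtown. Subgame-perfect outcome: (Midtown, Loc4) with payoffs (-2, 9).
Now find the simultaneous Nash equilibrium.
North Co.'s best replies: Loc1→Uptown; Loc2→Uptown; Loc3→Downtown; Loc4→Downtown; Loc5→Uptown.
South Co.'s best replies: Uptown→Loc1; Midtown→Loc4; Downtown→Loc1.
The unique mutual best reply is (Uptown, Loc1), giving (-5, 9).
North Co.'s commitment gain: -2 − -5 = 3.

3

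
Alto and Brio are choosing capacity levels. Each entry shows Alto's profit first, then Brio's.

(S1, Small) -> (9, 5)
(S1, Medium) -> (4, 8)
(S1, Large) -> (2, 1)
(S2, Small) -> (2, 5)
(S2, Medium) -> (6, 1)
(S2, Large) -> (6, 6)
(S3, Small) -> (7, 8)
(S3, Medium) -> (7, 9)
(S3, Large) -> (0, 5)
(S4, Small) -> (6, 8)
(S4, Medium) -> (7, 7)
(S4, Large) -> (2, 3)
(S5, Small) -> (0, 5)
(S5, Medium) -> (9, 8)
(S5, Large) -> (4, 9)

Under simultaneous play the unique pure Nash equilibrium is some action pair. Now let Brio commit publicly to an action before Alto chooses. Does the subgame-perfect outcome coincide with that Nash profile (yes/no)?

no

Work backward from Alto's decision.
- Small: Alto compares 9, 2, 7, 6, 0 and picks S1; Brio would get 5.
- Medium: Alto compares 4, 6, 7, 7, 9 and picks S5; Brio would get 8.
- Large: Alto compares 2, 6, 0, 2, 4 and picks S2; Brio would get 6.
Brio's induced payoffs are 5, 8, 6, so Brio commits to Medium. Subgame-perfect outcome: (S5, Medium) with payoffs (9, 8).
For the simultaneous game, intersect best replies.
Alto's best replies: Small→S1; Medium→S5; Large→S2.
Brio's best replies: S1→Medium; S2→Large; S3→Medium; S4→Small; S5→Large.
Only (S2, Large) has each player best-responding; Nash payoffs (6, 6).
Sequential outcome (S5, Medium) differs from the Nash profile (S2, Large).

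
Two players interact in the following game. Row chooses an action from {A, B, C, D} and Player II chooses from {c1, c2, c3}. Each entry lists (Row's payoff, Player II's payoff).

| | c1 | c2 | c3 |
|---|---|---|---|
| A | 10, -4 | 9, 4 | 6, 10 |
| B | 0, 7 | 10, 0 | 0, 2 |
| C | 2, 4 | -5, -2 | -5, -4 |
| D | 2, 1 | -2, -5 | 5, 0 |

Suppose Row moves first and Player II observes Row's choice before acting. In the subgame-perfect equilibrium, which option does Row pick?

Solve by backward induction (Row leads).
- A: BR = c3, leader payoff 6.
- B: BR = c1, leader payoff 0.
- C: BR = c1, leader payoff 2.
- D: BR = c1, leader payoff 2.
Row's induced payoffs are 6, 0, 2, 2, so Row commits to A. Subgame-perfect outcome: (A, c3) with payoffs (6, 10).

A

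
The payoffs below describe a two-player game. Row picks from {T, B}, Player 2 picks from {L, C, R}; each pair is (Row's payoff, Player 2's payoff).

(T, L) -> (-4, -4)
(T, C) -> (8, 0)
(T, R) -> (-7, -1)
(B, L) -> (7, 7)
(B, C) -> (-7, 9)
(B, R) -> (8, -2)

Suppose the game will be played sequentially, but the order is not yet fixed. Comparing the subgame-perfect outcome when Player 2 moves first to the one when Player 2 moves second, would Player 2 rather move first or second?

If Row leads: Player 2's best replies are T→C, B→C; Row's induced payoffs 8, -7; outcome (T, C), payoffs (8, 0).
If Player 2 leads: Row's best replies are L→B, C→T, R→B; Player 2's induced payoffs 7, 0, -2; outcome (B, L), payoffs (7, 7).
Player 2 gets 7 moving first and 0 moving second, so Player 2 prefers to move first.

first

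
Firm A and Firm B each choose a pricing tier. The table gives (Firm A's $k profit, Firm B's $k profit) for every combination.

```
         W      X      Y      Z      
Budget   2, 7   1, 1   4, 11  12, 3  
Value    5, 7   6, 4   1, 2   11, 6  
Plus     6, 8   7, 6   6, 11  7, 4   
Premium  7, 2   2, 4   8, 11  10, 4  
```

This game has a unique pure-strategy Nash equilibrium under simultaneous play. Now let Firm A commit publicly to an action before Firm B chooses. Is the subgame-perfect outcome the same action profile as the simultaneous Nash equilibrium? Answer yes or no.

yes

Work backward from Firm B's decision.
- Budget → Firm B plays Y (best of 7, 1, 11, 3); Firm A gets 4.
- Value → Firm B plays W (best of 7, 4, 2, 6); Firm A gets 5.
- Plus → Firm B plays Y (best of 8, 6, 11, 4); Firm A gets 6.
- Premium → Firm B plays Y (best of 2, 4, 11, 4); Firm A gets 8.
Firm A's induced payoffs are 4, 5, 6, 8, so Firm A commits to Premium. Subgame-perfect outcome: (Premium, Y) with payoffs (8, 11).
Under simultaneous play:
Firm A's best replies: W→Premium; X→Plus; Y→Premium; Z→Budget.
Firm B's best replies: Budget→Y; Value→W; Plus→Y; Premium→Y.
The unique mutual best reply is (Premium, Y), giving (8, 11).
Sequential outcome (Premium, Y) coincides with the Nash profile (Premium, Y).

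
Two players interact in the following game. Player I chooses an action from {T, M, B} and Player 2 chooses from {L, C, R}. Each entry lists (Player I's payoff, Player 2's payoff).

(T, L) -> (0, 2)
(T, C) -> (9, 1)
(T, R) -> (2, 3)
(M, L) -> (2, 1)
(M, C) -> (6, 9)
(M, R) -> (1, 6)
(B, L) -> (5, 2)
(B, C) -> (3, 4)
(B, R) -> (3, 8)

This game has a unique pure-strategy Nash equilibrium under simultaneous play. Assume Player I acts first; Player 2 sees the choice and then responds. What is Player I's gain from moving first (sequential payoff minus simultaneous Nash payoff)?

3

Player 2 best-responds to each possible Player I move:
- T → Player 2 plays R (best of 2, 1, 3); Player I gets 2.
- M → Player 2 plays C (best of 1, 9, 6); Player I gets 6.
- B → Player 2 plays R (best of 2, 4, 8); Player I gets 3.
Player I's induced payoffs are 2, 6, 3, so Player I commits to M. Subgame-perfect outcome: (M, C) with payoffs (6, 9).
Under simultaneous play:
Player I's best replies: L→B; C→T; R→B.
Player 2's best replies: T→R; M→C; B→R.
Only (B, R) has each player best-responding; Nash payoffs (3, 8).
Player I's commitment gain: 6 − 3 = 3.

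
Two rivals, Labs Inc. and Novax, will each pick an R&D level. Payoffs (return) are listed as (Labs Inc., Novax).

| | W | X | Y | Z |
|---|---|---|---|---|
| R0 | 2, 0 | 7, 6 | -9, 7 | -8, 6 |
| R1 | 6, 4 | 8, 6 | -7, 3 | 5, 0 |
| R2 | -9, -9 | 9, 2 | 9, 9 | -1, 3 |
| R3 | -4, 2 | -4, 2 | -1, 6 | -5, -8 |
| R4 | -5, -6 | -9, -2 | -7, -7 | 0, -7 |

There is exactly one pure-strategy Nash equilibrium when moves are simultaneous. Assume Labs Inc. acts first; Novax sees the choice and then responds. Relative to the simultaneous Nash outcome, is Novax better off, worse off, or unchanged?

Novax best-responds to each possible Labs Inc. move:
- R0: BR = Y, leader payoff -9.
- R1: BR = X, leader payoff 8.
- R2: BR = Y, leader payoff 9.
- R3: BR = Y, leader payoff -1.
- R4: BR = X, leader payoff -9.
Labs Inc.'s induced payoffs are -9, 8, 9, -1, -9, so Labs Inc. commits to R2. Subgame-perfect outcome: (R2, Y) with payoffs (9, 9).
Now find the simultaneous Nash equilibrium.
Labs Inc.'s best replies: W→R1; X→R2; Y→R2; Z→R1.
Novax's best replies: R0→Y; R1→X; R2→Y; R3→Y; R4→X.
Only (R2, Y) has each player best-responding; Nash payoffs (9, 9).
Novax earns 9 sequentially versus 9 at the Nash outcome: unchanged.

unchanged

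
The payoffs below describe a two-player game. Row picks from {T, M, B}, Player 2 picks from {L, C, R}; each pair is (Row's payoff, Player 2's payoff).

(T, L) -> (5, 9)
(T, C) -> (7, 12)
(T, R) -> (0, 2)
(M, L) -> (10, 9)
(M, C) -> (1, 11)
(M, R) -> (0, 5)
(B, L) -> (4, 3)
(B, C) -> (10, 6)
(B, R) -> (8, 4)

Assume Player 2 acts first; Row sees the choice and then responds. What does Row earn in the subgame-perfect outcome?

10

Work backward from Row's decision.
- L: BR = M, leader payoff 9.
- C: BR = B, leader payoff 6.
- R: BR = B, leader payoff 4.
Maximizing over 9, 6, 4, Player 2 chooses L. Subgame-perfect outcome: (M, L) with payoffs (10, 9).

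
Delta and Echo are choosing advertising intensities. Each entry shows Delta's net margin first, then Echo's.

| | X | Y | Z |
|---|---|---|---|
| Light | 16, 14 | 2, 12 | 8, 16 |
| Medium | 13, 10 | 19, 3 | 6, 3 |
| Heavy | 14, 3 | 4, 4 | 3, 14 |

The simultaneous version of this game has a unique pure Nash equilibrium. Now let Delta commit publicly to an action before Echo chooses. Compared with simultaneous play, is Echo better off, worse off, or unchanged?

Backward induction with Delta moving first.
- Light: BR = Z, leader payoff 8.
- Medium: BR = X, leader payoff 13.
- Heavy: BR = Z, leader payoff 3.
Maximizing over 8, 13, 3, Delta chooses Medium. Subgame-perfect outcome: (Medium, X) with payoffs (13, 10).
Now find the simultaneous Nash equilibrium.
Delta's best replies: X→Light; Y→Medium; Z→Light.
Echo's best replies: Light→Z; Medium→X; Heavy→Z.
Only (Light, Z) has each player best-responding; Nash payoffs (8, 16).
Echo earns 10 sequentially versus 16 at the Nash outcome: worse off.

worse off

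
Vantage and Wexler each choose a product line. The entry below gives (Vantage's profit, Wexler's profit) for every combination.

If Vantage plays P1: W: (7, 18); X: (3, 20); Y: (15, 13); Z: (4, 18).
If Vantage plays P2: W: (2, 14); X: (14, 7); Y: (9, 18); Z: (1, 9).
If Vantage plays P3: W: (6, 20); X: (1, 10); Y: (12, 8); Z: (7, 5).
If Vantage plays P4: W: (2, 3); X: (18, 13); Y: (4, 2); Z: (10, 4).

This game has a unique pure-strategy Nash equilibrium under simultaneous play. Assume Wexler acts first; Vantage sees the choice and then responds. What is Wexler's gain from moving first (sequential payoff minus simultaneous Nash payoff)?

5

Vantage best-responds to each possible Wexler move:
- W: Vantage compares 7, 2, 6, 2 and picks P1; Wexler would get 18.
- X: Vantage compares 3, 14, 1, 18 and picks P4; Wexler would get 13.
- Y: Vantage compares 15, 9, 12, 4 and picks P1; Wexler would get 13.
- Z: Vantage compares 4, 1, 7, 10 and picks P4; Wexler would get 4.
Wexler's induced payoffs are 18, 13, 13, 4, so Wexler commits to W. Subgame-perfect outcome: (P1, W) with payoffs (7, 18).
Now find the simultaneous Nash equilibrium.
Vantage's best replies: W→P1; X→P4; Y→P1; Z→P4.
Wexler's best replies: P1→X; P2→Y; P3→W; P4→X.
The unique mutual best reply is (P4, X), giving (18, 13).
Wexler's commitment gain: 18 − 13 = 5.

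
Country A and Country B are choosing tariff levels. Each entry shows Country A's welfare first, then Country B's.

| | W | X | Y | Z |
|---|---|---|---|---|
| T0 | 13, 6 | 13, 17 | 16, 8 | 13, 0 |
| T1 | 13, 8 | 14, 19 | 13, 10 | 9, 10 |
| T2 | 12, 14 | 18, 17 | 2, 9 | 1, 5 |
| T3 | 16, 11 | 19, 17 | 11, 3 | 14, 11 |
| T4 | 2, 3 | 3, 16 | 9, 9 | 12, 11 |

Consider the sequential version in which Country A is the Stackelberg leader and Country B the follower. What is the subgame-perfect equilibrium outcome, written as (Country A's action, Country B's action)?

(T3, X)

Country B best-responds to each possible Country A move:
- T0 → Country B plays X (best of 6, 17, 8, 0); Country A gets 13.
- T1 → Country B plays X (best of 8, 19, 10, 10); Country A gets 14.
- T2 → Country B plays X (best of 14, 17, 9, 5); Country A gets 18.
- T3 → Country B plays X (best of 11, 17, 3, 11); Country A gets 19.
- T4 → Country B plays X (best of 3, 16, 9, 11); Country A gets 3.
Country A's induced payoffs are 13, 14, 18, 19, 3, so Country A commits to T3. Subgame-perfect outcome: (T3, X) with payoffs (19, 17).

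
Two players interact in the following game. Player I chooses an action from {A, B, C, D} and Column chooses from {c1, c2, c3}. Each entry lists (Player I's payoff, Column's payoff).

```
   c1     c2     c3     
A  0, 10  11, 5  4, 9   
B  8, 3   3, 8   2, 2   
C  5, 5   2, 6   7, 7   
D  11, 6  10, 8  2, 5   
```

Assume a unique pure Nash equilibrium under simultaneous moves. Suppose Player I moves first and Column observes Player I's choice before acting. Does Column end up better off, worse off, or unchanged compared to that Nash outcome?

Column best-responds to each possible Player I move:
- A: BR = c1, leader payoff 0.
- B: BR = c2, leader payoff 3.
- C: BR = c3, leader payoff 7.
- D: BR = c2, leader payoff 10.
Among 0, 3, 7, 10, the best is 10 at D. Subgame-perfect outcome: (D, c2) with payoffs (10, 8).
Under simultaneous play:
Player I's best replies: c1→D; c2→A; c3→C.
Column's best replies: A→c1; B→c2; C→c3; D→c2.
The unique mutual best reply is (C, c3), giving (7, 7).
Column earns 8 sequentially versus 7 at the Nash outcome: better off.

better off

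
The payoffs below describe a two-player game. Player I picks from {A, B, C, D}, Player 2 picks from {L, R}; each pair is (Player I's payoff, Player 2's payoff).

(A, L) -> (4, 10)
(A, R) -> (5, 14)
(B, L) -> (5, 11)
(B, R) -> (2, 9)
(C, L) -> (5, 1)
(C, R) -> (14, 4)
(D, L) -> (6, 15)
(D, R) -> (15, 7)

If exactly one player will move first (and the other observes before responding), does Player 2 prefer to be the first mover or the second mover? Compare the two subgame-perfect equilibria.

first

If Player I leads: Player 2's best replies are A→R, B→L, C→R, D→L; Player I's induced payoffs 5, 5, 14, 6; outcome (C, R), payoffs (14, 4).
If Player 2 leads: Player I's best replies are L→D, R→D; Player 2's induced payoffs 15, 7; outcome (D, L), payoffs (6, 15).
Player 2 gets 15 moving first and 4 moving second, so Player 2 prefers to move first.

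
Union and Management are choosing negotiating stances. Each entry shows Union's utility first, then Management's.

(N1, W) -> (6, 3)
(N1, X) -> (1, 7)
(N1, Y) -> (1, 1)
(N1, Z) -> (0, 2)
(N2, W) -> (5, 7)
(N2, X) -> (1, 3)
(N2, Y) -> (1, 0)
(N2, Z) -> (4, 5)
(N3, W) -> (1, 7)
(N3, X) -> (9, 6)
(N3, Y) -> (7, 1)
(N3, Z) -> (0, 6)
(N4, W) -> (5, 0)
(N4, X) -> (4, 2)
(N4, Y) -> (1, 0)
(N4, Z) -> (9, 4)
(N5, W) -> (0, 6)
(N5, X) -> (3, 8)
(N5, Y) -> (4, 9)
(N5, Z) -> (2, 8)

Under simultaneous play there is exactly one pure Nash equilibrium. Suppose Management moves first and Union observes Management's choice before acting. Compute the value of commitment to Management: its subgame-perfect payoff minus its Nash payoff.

2

Backward induction with Management moving first.
- W → Union plays N1 (best of 6, 5, 1, 5, 0); Management gets 3.
- X → Union plays N3 (best of 1, 1, 9, 4, 3); Management gets 6.
- Y → Union plays N3 (best of 1, 1, 7, 1, 4); Management gets 1.
- Z → Union plays N4 (best of 0, 4, 0, 9, 2); Management gets 4.
Management's induced payoffs are 3, 6, 1, 4, so Management commits to X. Subgame-perfect outcome: (N3, X) with payoffs (9, 6).
Now find the simultaneous Nash equilibrium.
Union's best replies: W→N1; X→N3; Y→N3; Z→N4.
Management's best replies: N1→X; N2→W; N3→W; N4→Z; N5→Y.
The unique mutual best reply is (N4, Z), giving (9, 4).
Management's commitment gain: 6 − 4 = 2.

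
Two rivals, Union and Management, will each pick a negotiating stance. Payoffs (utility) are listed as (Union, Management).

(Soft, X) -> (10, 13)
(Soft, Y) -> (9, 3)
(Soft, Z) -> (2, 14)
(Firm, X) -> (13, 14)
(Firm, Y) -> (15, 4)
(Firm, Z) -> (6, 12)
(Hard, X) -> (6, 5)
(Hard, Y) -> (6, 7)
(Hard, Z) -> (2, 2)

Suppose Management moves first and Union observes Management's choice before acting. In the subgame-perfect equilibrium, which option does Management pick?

X

Backward induction with Management moving first.
- X: BR = Firm, leader payoff 14.
- Y: BR = Firm, leader payoff 4.
- Z: BR = Firm, leader payoff 12.
Among 14, 4, 12, the best is 14 at X. Subgame-perfect outcome: (Firm, X) with payoffs (13, 14).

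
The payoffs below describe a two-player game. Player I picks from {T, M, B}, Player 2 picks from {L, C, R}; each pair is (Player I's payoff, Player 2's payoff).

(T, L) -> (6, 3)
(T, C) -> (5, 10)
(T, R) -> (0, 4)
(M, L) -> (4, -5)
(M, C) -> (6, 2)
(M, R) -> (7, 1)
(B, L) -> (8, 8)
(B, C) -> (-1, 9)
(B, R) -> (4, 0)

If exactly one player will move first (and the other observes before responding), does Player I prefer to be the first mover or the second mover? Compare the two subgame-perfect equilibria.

second

If Player I leads: Player 2's best replies are T→C, M→C, B→C; Player I's induced payoffs 5, 6, -1; outcome (M, C), payoffs (6, 2).
If Player 2 leads: Player I's best replies are L→B, C→M, R→M; Player 2's induced payoffs 8, 2, 1; outcome (B, L), payoffs (8, 8).
Player I gets 6 moving first and 8 moving second, so Player I prefers to move second.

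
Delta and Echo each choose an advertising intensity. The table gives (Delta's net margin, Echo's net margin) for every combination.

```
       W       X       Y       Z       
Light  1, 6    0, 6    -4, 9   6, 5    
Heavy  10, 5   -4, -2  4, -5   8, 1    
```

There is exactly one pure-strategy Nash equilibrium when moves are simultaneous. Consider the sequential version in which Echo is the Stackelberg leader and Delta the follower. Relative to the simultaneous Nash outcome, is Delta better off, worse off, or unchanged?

Work backward from Delta's decision.
- W: Delta compares 1, 10 and picks Heavy; Echo would get 5.
- X: Delta compares 0, -4 and picks Light; Echo would get 6.
- Y: Delta compares -4, 4 and picks Heavy; Echo would get -5.
- Z: Delta compares 6, 8 and picks Heavy; Echo would get 1.
Echo's induced payoffs are 5, 6, -5, 1, so Echo commits to X. Subgame-perfect outcome: (Light, X) with payoffs (0, 6).
Under simultaneous play:
Delta's best replies: W→Heavy; X→Light; Y→Heavy; Z→Heavy.
Echo's best replies: Light→Y; Heavy→W.
The unique mutual best reply is (Heavy, W), giving (10, 5).
Delta earns 0 sequentially versus 10 at the Nash outcome: worse off.

worse off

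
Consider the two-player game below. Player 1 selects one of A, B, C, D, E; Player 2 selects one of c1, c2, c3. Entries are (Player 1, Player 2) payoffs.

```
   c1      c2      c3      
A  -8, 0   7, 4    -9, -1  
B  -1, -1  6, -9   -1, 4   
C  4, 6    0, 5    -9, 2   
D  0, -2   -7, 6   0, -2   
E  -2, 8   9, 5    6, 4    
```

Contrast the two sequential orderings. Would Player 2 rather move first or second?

first

If Player 1 leads: Player 2's best replies are A→c2, B→c3, C→c1, D→c2, E→c1; Player 1's induced payoffs 7, -1, 4, -7, -2; outcome (A, c2), payoffs (7, 4).
If Player 2 leads: Player 1's best replies are c1→C, c2→E, c3→E; Player 2's induced payoffs 6, 5, 4; outcome (C, c1), payoffs (4, 6).
Player 2 gets 6 moving first and 4 moving second, so Player 2 prefers to move first.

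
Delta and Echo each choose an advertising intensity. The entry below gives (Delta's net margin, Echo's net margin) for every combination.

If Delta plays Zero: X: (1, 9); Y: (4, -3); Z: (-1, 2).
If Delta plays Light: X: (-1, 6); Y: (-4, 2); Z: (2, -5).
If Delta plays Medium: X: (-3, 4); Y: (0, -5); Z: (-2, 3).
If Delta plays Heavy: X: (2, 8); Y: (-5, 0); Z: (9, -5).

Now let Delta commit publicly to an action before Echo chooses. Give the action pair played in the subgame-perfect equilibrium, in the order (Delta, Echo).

Echo best-responds to each possible Delta move:
- Zero: BR = X, leader payoff 1.
- Light: BR = X, leader payoff -1.
- Medium: BR = X, leader payoff -3.
- Heavy: BR = X, leader payoff 2.
Among 1, -1, -3, 2, the best is 2 at Heavy. Subgame-perfect outcome: (Heavy, X) with payoffs (2, 8).

(Heavy, X)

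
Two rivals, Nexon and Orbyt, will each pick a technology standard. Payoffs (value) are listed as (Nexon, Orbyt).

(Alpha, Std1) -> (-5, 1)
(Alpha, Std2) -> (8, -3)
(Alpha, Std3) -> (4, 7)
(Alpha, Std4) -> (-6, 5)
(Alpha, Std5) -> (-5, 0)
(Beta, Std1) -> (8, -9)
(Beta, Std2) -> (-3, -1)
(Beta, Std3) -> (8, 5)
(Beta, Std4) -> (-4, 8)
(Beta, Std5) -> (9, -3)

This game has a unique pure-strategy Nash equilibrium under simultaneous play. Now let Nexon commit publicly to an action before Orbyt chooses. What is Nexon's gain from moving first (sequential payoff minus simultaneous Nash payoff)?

Work backward from Orbyt's decision.
- Alpha: BR = Std3, leader payoff 4.
- Beta: BR = Std4, leader payoff -4.
Maximizing over 4, -4, Nexon chooses Alpha. Subgame-perfect outcome: (Alpha, Std3) with payoffs (4, 7).
Now find the simultaneous Nash equilibrium.
Nexon's best replies: Std1→Beta; Std2→Alpha; Std3→Beta; Std4→Beta; Std5→Beta.
Orbyt's best replies: Alpha→Std3; Beta→Std4.
Only (Beta, Std4) has each player best-responding; Nash payoffs (-4, 8).
Nexon's commitment gain: 4 − -4 = 8.

8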